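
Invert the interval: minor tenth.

First reduce the compound minor tenth to its simple form, a minor third.
Inverted interval numbers add to nine, so a third pairs with a sixth (3 + 6 = 9).
And minor becomes major under inversion, so we get a major sixth.

M6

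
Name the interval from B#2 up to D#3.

B to D spans three letter names (B-C-D), so the interval is some kind of third.
B#2 to D#3 is 3 semitones, a half step short of the major third (4), so this is minor.

minor third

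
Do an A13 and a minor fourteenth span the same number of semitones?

Both span 22 semitones: an augmented thirteenth and a minor fourteenth are the same chromatic distance.

Yes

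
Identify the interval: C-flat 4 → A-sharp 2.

Descending from Cb4 to A#2 is the same interval as ascending A#2 to Cb4.
A to C spans three letter names (A-B-C), plus an octave, so the interval is some kind of tenth.
A major tenth would be 16 semitones; A#2 to Cb4 is 13, three semitones narrower, so the interval is doubly diminished.
(Equivalently, a compound doubly diminished third: a doubly diminished third plus an octave.)

doubly diminished tenth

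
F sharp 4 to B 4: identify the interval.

F to B spans four letter names (F-G-A-B), so the interval is some kind of fourth.
Counting semitones, F#4→B4 is 5, which is the perfect fourth.

P4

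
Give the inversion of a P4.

perfect 5th

The rule of nine gives the new number: 9 − 4 = 5, so a fourth becomes a fifth.
And perfect stays perfect under inversion, so we get a perfect fifth.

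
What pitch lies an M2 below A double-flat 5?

G double-flat 5

Counting two letter names down from A lands on G.
A major second is 2 semitones; 2 semitones down from Abb5 gives Gbb5.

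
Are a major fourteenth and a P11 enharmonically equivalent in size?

No

A major fourteenth spans 23 semitones; a perfect eleventh spans 17 semitones. They differ by 6.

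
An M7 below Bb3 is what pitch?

Counting seven letter names down from B lands on C.
A major seventh spans 11 semitones, so from Bb3 the target pitch is Cb3.

Cb3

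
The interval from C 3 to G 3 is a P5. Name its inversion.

The rule of nine gives the new number: 9 − 5 = 4, so a fifth becomes a fourth.
Quality inverts too: perfect stays perfect. That makes the inversion a perfect fourth.

perfect fourth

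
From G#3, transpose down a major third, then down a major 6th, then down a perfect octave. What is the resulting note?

G1

Down a major third from G#3: E3 (4 semitones down).
E3 down a major sixth → G2 (9 semitones).
A perfect octave down from G2 is G1.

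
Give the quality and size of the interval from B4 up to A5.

minor 7th

B to A spans seven letter names (B-C-D-E-F-G-A): a seventh.
A major seventh would be 11 semitones, but B4 to A5 is 10 — one semitone narrower, making it a minor seventh.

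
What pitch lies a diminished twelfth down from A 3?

D sharp 2

Five letters down from A (plus an octave) reaches D.
A diminished twelfth is 18 semitones; 18 semitones down from A3 gives D#2.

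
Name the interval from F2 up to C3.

P5

F to C spans five letter names (F-G-A-B-C) — that makes it a fifth of some quality.
Counting semitones, F2→C3 is 7, which is the perfect fifth.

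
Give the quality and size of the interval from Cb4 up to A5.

C to A spans six letter names (C-D-E-F-G-A), plus an octave: a thirteenth.
A major thirteenth would be 21 semitones; Cb4 to A5 is 22, one semitone wider, so the interval is augmented.
(Equivalently, a compound augmented sixth: an augmented sixth plus an octave.)

augmented thirteenth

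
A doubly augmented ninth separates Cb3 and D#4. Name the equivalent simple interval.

Each octave removed subtracts seven from the number: 9 − 7 = 2.
Quality carries through unchanged, so the simple form is a doubly augmented second.

AA2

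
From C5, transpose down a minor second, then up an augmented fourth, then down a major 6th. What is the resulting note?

C5 down a minor second → B4 (1 semitone).
An augmented fourth up from B4 is E#5.
E#5 down a major sixth → G#4 (9 semitones).

G#4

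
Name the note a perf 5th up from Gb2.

Counting five letter names up from G lands on D.
Moving 7 semitones up from Gb2 (the size of a perfect fifth) reaches Db3.

Db3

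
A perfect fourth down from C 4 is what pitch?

G 3

Counting four letter names down from C lands on G.
A perfect fourth spans 5 semitones, so from C4 the target pitch is G3.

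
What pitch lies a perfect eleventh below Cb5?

Gb3

Counting four letter names plus an octave down from C lands on G.
A perfect eleventh is 17 semitones; 17 semitones down from Cb5 gives Gb3.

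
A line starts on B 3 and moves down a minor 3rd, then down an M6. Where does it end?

B 2

B3 down a minor third → G#3 (3 semitones).
G#3 down a major sixth → B2 (9 semitones).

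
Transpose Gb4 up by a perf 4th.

The fourth takes the letter from G up to C.
A perfect fourth is 5 semitones; 5 semitones up from Gb4 gives Cb5.

Cb5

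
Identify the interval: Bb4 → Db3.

major 13th

Descending from Bb4 to Db3 is the same interval as ascending Db3 to Bb4.
D to B spans six letter names (D-E-F-G-A-B), plus an octave — that makes it a thirteenth of some quality.
Counting semitones, Db3→Bb4 is 21, which is the major thirteenth.
(Equivalently, a compound major sixth: a major sixth plus an octave.)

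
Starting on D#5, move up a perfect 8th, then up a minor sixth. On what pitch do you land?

D#5 up a perfect octave → D#6 (12 semitones).
A minor sixth up from D#6 is B6.

B6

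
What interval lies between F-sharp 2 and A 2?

F to A spans three letter names (F-G-A), so the interval is some kind of third.
A major third would be 4 semitones, but F#2 to A2 is 3 — one semitone narrower, making it a minor third.

minor 3rd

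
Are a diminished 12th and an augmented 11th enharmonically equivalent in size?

A diminished twelfth = 18 semitones = an augmented eleventh; enharmonically equal.

Yes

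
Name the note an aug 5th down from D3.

Counting five letter names down from D lands on G.
An augmented fifth is 8 semitones; 8 semitones down from D3 gives Gb2.

Gb2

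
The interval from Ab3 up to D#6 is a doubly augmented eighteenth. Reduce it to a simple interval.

doubly augmented fourth

Each octave removed subtracts seven from the number: 18 − 14 = 4.
Quality carries through unchanged, so the simple form is a doubly augmented fourth.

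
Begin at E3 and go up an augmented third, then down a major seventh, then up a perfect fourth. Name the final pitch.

D#3

Up an augmented third from E3: G##3 (5 semitones up).
G##3 down a major seventh → A#2 (11 semitones).
Up a perfect fourth from A#2: D#3 (5 semitones up).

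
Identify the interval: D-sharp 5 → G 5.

diminished 4th

D to G spans four letter names (D-E-F-G): a fourth.
The perfect fourth is 5 semitones; here we have 4, one semitone narrower: diminished.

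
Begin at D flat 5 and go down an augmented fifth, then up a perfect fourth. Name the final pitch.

Db5 down an augmented fifth → Gbb4 (8 semitones).
Up a perfect fourth from Gbb4: Cbb5 (5 semitones up).

C double-flat 5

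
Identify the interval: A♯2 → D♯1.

P12

Descending from A#2 to D#1 is the same interval as ascending D#1 to A#2.
D to A spans five letter names (D-E-F-G-A), plus an octave: a twelfth.
The perfect twelfth spans 19 semitones, and D#1 to A#2 is exactly 19 semitones — so this is a perfect twelfth.
(Equivalently, a compound perfect fifth: a perfect fifth plus an octave.)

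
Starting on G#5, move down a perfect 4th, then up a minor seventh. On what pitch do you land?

G#5 down a perfect fourth → D#5 (5 semitones).
D#5 up a minor seventh → C#6 (10 semitones).

C#6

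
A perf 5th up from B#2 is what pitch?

Counting five letter names up from B lands on F.
Moving 7 semitones up from B#2 (the size of a perfect fifth) reaches F##3.

F##3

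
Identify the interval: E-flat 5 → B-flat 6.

E to B spans five letter names (E-F-G-A-B), plus an octave, so the interval is some kind of twelfth.
The perfect twelfth spans 19 semitones, and Eb5 to Bb6 is exactly 19 semitones — so this is a perfect twelfth.
(Equivalently, a compound perfect fifth: a perfect fifth plus an octave.)

P12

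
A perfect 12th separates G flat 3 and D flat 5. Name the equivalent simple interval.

perfect 5th

Each octave removed subtracts seven from the number: 12 − 7 = 5.
So a perfect twelfth is an octave plus a perfect fifth. The quality is unchanged.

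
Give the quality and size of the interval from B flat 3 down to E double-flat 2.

augmented twelfth

Descending from Bb3 to Ebb2 is the same interval as ascending Ebb2 to Bb3.
E to B spans five letter names (E-F-G-A-B), plus an octave: a twelfth.
The perfect twelfth is 19 semitones; here we have 20, one semitone wider: augmented.
(Equivalently, a compound augmented fifth: an augmented fifth plus an octave.)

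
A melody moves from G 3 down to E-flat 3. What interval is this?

M3

Descending from G3 to Eb3 is the same interval as ascending Eb3 to G3.
E to G spans three letter names (E-F-G): a third.
The major third spans 4 semitones, and Eb3 to G3 is exactly 4 semitones — so this is a major third.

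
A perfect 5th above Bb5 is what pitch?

Counting five letter names up from B lands on F.
A perfect fifth is 7 semitones; 7 semitones up from Bb5 gives F6.

F6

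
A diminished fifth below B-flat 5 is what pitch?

E 5

Five letter names down from B: E.
A diminished fifth is 6 semitones; 6 semitones down from Bb5 gives E5.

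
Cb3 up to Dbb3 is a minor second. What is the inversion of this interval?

Interval numbers invert to sum to nine: 2 + 7 = 9, so a second inverts to a seventh.
Quality inverts too: minor becomes major. That makes the inversion a major seventh.

major 7th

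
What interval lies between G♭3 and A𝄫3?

G to A spans two letter names (G-A), so the interval is some kind of second.
At 1 semitone, Gb3→Abb3 falls one short of a major second: minor.

minor second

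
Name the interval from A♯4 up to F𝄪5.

A to F spans six letter names (A-B-C-D-E-F) — that makes it a sixth of some quality.
A#4 to F##5 is 9 semitones, matching the major sixth exactly, so the quality is major.

major 6th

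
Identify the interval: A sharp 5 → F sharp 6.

minor sixth

A to F spans six letter names (A-B-C-D-E-F), so the interval is some kind of sixth.
At 8 semitones, A#5→F#6 falls one short of a major sixth: minor.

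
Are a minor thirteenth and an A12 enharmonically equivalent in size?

A minor thirteenth spans 20 semitones, and an augmented twelfth also spans 20 semitones — they're enharmonic.

Yes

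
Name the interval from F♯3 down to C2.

augmented eleventh

Descending from F#3 to C2 is the same interval as ascending C2 to F#3.
C to F spans four letter names (C-D-E-F), plus an octave: an eleventh.
C2 to F#3 spans 18 semitones — one semitone wider than the perfect eleventh (17) — giving an augmented eleventh.
(Equivalently, a compound augmented fourth: an augmented fourth plus an octave.)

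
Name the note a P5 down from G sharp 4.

Five letter names down from G: C.
A perfect fifth is 7 semitones; 7 semitones down from G#4 gives C#4.

C sharp 4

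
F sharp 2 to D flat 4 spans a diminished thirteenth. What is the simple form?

Each octave removed subtracts seven from the number: 13 − 7 = 6.
So a diminished thirteenth is an octave plus a diminished sixth. The quality is unchanged.

diminished sixth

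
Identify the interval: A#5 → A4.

augmented 8th

Descending from A#5 to A4 is the same interval as ascending A4 to A#5.
A to A is the same letter name, plus an octave — that makes it an octave of some quality.
A4 to A#5 spans 13 semitones — one semitone wider than the perfect octave (12) — giving an augmented octave.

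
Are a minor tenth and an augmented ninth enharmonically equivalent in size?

A minor tenth = 15 semitones = an augmented ninth; enharmonically equal.

Yes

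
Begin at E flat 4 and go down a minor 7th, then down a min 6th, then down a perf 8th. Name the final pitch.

A 1

Eb4 down a minor seventh → F3 (10 semitones).
Down a minor sixth from F3: A2 (8 semitones down).
A2 down a perfect octave → A1 (12 semitones).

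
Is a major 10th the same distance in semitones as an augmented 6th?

No

A major tenth is 16 semitones but an augmented sixth is 10 semitones — different sizes.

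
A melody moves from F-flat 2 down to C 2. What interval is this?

diminished fourth

Descending from Fb2 to C2 is the same interval as ascending C2 to Fb2.
C to F spans four letter names (C-D-E-F) — that makes it a fourth of some quality.
A perfect fourth would be 5 semitones; C2 to Fb2 is 4, one semitone narrower, so the interval is diminished.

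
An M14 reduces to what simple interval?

major 7th

Each octave removed subtracts seven from the number: 14 − 7 = 7.
So a major fourteenth is an octave plus a major seventh. The quality is unchanged.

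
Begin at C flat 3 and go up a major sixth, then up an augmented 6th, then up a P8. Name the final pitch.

A major sixth up from Cb3 is Ab3.
Up an augmented sixth from Ab3: F#4 (10 semitones up).
Up a perfect octave from F#4: F#5 (12 semitones up).

F sharp 5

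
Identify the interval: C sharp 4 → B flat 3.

Descending from C#4 to Bb3 is the same interval as ascending Bb3 to C#4.
B to C spans two letter names (B-C) — that makes it a second of some quality.
A major second would be 2 semitones; Bb3 to C#4 is 3, one semitone wider, so the interval is augmented.

A2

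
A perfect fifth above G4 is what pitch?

Five letter names up from G: D.
A perfect fifth spans 7 semitones, so from G4 the target pitch is D5.

D5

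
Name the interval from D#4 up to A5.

d12

D to A spans five letter names (D-E-F-G-A), plus an octave — that makes it a twelfth of some quality.
D#4 to A5 spans 18 semitones — one semitone narrower than the perfect twelfth (19) — giving a diminished twelfth.
(Equivalently, a compound diminished fifth: a diminished fifth plus an octave.)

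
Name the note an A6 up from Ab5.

Six letter names up from A: F.
Moving 10 semitones up from Ab5 (the size of an augmented sixth) reaches F#6.

F#6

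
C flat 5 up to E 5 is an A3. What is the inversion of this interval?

Inverted interval numbers add to nine, so a third pairs with a sixth (3 + 6 = 9).
And augmented becomes diminished under inversion, so we get a diminished sixth.

diminished sixth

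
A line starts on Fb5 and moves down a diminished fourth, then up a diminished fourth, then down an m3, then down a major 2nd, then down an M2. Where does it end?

A diminished fourth down from Fb5 is C5.
A diminished fourth up from C5 is Fb5.
A minor third down from Fb5 is Db5.
A major second down from Db5 is Cb5.
Down a major second from Cb5: Bbb4 (2 semitones down).

Bbb4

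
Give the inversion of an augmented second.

d7

Inverted interval numbers add to nine, so a second pairs with a seventh (2 + 7 = 9).
Quality inverts too: augmented becomes diminished. That makes the inversion a diminished seventh.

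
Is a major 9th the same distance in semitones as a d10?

A major ninth spans 14 semitones, and a diminished tenth also spans 14 semitones — they're enharmonic.

Yes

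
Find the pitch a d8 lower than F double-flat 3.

The letter stays F (same as the start), shifted an octave down.
A diminished octave is 11 semitones; 11 semitones down from Fbb3 gives Fb2.

F flat 2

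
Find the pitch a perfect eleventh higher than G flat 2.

C flat 4

Counting four letter names plus an octave up from G lands on C.
Moving 17 semitones up from Gb2 (the size of a perfect eleventh) reaches Cb4.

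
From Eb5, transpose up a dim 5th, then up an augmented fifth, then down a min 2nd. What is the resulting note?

A diminished fifth up from Eb5 is Bbb5.
Bbb5 up an augmented fifth → F6 (8 semitones).
Down a minor second from F6: E6 (1 semitone down).

E6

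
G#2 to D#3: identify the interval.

perfect 5th

G to D spans five letter names (G-A-B-C-D), so the interval is some kind of fifth.
Counting semitones, G#2→D#3 is 7, which is the perfect fifth.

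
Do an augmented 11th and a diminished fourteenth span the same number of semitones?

No

18 semitones (augmented eleventh) vs 21 semitones (diminished fourteenth): not equal.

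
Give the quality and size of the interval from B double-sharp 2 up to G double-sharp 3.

minor sixth

B to G spans six letter names (B-C-D-E-F-G), so the interval is some kind of sixth.
A major sixth would be 9 semitones, but B##2 to G##3 is 8 — one semitone narrower, making it a minor sixth.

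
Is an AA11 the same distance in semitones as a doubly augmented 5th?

No

A doubly augmented eleventh is 19 semitones but a doubly augmented fifth is 9 semitones — different sizes.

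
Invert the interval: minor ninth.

major seventh

First reduce the compound minor ninth to its simple form, a minor second.
The rule of nine gives the new number: 9 − 2 = 7, so a second becomes a seventh.
Quality inverts too: minor becomes major. That makes the inversion a major seventh.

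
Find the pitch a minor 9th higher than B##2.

Two letters up from B (plus an octave) reaches C.
A minor ninth spans 13 semitones, so from B##2 the target pitch is C##4.

C##4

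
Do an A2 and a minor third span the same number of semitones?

Both span 3 semitones: an augmented second and a minor third are the same chromatic distance.

Yes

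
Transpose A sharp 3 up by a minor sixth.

F sharp 4

The sixth takes the letter from A up to F.
A minor sixth is 8 semitones; 8 semitones up from A#3 gives F#4.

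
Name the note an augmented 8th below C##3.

The letter stays C (same as the start), shifted an octave down.
Moving 13 semitones down from C##3 (the size of an augmented octave) reaches C#2.

C#2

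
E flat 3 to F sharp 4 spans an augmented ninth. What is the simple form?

Each octave removed subtracts seven from the number: 9 − 7 = 2.
Quality carries through unchanged, so the simple form is an augmented second.

A2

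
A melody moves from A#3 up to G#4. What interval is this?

A to G spans seven letter names (A-B-C-D-E-F-G): a seventh.
A major seventh would be 11 semitones, but A#3 to G#4 is 10 — one semitone narrower, making it a minor seventh.

minor seventh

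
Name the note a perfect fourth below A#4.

E#4

Counting four letter names down from A lands on E.
A perfect fourth spans 5 semitones, so from A#4 the target pitch is E#4.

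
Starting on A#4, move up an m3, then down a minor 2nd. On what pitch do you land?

B#4

Up a minor third from A#4: C#5 (3 semitones up).
Down a minor second from C#5: B#4 (1 semitone down).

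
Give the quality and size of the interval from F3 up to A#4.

augmented tenth

F to A spans three letter names (F-G-A), plus an octave — that makes it a tenth of some quality.
F3 to A#4 spans 17 semitones — one semitone wider than the major tenth (16) — giving an augmented tenth.
(Equivalently, a compound augmented third: an augmented third plus an octave.)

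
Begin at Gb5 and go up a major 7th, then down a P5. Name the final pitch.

Bb5

A major seventh up from Gb5 is F6.
F6 down a perfect fifth → Bb5 (7 semitones).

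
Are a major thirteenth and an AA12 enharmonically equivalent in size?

Yes

A major thirteenth spans 21 semitones, and a doubly augmented twelfth also spans 21 semitones — they're enharmonic.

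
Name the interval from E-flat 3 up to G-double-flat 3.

E to G spans three letter names (E-F-G): a third.
Eb3 to Gbb3 spans 2 semitones — two semitones narrower than the major third (4) — giving a diminished third.

diminished third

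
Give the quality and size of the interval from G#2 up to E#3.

G to E spans six letter names (G-A-B-C-D-E), so the interval is some kind of sixth.
Counting semitones, G#2→E#3 is 9, which is the major sixth.

major sixth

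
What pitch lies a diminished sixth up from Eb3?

Cbb4

Counting six letter names up from E lands on C.
Moving 7 semitones up from Eb3 (the size of a diminished sixth) reaches Cbb4.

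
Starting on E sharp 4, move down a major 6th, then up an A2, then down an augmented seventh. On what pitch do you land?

B 2

Down a major sixth from E#4: G#3 (9 semitones down).
G#3 up an augmented second → A##3 (3 semitones).
An augmented seventh down from A##3 is B2.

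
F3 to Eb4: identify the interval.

F to E spans seven letter names (F-G-A-B-C-D-E): a seventh.
F3 to Eb4 is 10 semitones, a half step short of the major seventh (11), so this is minor.

minor 7th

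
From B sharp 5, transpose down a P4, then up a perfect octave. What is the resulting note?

F double-sharp 6

A perfect fourth down from B#5 is F##5.
Up a perfect octave from F##5: F##6 (12 semitones up).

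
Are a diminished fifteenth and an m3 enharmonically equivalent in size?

23 semitones (diminished fifteenth) vs 3 semitones (minor third): not equal.

No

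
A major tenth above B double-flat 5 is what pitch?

The tenth's letter: B up three letter names plus an octave → D.
A major tenth spans 16 semitones, so from Bbb5 the target pitch is Db7.

D flat 7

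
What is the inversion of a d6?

A3

Interval numbers invert to sum to nine: 6 + 3 = 9, so a sixth inverts to a third.
And diminished becomes augmented under inversion, so we get an augmented third.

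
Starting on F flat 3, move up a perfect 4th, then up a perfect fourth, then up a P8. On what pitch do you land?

Fb3 up a perfect fourth → Bbb3 (5 semitones).
A perfect fourth up from Bbb3 is Ebb4.
Ebb4 up a perfect octave → Ebb5 (12 semitones).

E double-flat 5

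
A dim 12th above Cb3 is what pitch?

Counting five letter names plus an octave up from C lands on G.
A diminished twelfth is 18 semitones; 18 semitones up from Cb3 gives Gbb4.

Gbb4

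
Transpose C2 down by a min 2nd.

B1

The second takes the letter from C down to B.
Moving 1 semitone down from C2 (the size of a minor second) reaches B1.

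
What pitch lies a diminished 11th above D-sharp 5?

G 6

The eleventh's letter: D up four letter names plus an octave → G.
A diminished eleventh spans 16 semitones, so from D#5 the target pitch is G6.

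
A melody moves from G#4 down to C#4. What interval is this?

Descending from G#4 to C#4 is the same interval as ascending C#4 to G#4.
C to G spans five letter names (C-D-E-F-G), so the interval is some kind of fifth.
Counting semitones, C#4→G#4 is 7, which is the perfect fifth.

P5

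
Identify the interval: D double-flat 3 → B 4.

AA13

D to B spans six letter names (D-E-F-G-A-B), plus an octave — that makes it a thirteenth of some quality.
Dbb3 to B4 spans 23 semitones — two semitones wider than the major thirteenth (21) — giving a doubly augmented thirteenth.
(Equivalently, a compound doubly augmented sixth: a doubly augmented sixth plus an octave.)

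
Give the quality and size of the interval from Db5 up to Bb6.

major thirteenth

D to B spans six letter names (D-E-F-G-A-B), plus an octave, so the interval is some kind of thirteenth.
Db5 to Bb6 is 21 semitones, matching the major thirteenth exactly, so the quality is major.
(Equivalently, a compound major sixth: a major sixth plus an octave.)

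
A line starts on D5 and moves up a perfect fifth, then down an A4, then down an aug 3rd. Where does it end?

Cbb5

A perfect fifth up from D5 is A5.
Down an augmented fourth from A5: Eb5 (6 semitones down).
An augmented third down from Eb5 is Cbb5.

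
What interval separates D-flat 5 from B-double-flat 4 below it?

major third

Descending from Db5 to Bbb4 is the same interval as ascending Bbb4 to Db5.
B to D spans three letter names (B-C-D): a third.
Bbb4 to Db5 is 4 semitones, matching the major third exactly, so the quality is major.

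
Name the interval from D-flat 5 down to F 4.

Descending from Db5 to F4 is the same interval as ascending F4 to Db5.
F to D spans six letter names (F-G-A-B-C-D): a sixth.
F4 to Db5 is 8 semitones, a half step short of the major sixth (9), so this is minor.

minor sixth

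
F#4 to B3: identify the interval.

perfect fifth

Descending from F#4 to B3 is the same interval as ascending B3 to F#4.
B to F spans five letter names (B-C-D-E-F): a fifth.
The perfect fifth spans 7 semitones, and B3 to F#4 is exactly 7 semitones — so this is a perfect fifth.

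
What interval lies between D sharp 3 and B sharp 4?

D to B spans six letter names (D-E-F-G-A-B), plus an octave — that makes it a thirteenth of some quality.
Counting semitones, D#3→B#4 is 21, which is the major thirteenth.
(Equivalently, a compound major sixth: a major sixth plus an octave.)

M13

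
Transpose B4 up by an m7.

A5

Seven letter names up from B: A.
A minor seventh is 10 semitones; 10 semitones up from B4 gives A5.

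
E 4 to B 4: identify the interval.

perfect fifth

E to B spans five letter names (E-F-G-A-B): a fifth.
The perfect fifth spans 7 semitones, and E4 to B4 is exactly 7 semitones — so this is a perfect fifth.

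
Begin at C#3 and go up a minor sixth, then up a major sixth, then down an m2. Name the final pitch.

Up a minor sixth from C#3: A3 (8 semitones up).
Up a major sixth from A3: F#4 (9 semitones up).
Down a minor second from F#4: E#4 (1 semitone down).

E#4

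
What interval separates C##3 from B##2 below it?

Descending from C##3 to B##2 is the same interval as ascending B##2 to C##3.
B to C spans two letter names (B-C), so the interval is some kind of second.
A major second would be 2 semitones, but B##2 to C##3 is 1 — one semitone narrower, making it a minor second.

minor second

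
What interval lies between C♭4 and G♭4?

C to G spans five letter names (C-D-E-F-G) — that makes it a fifth of some quality.
Counting semitones, Cb4→Gb4 is 7, which is the perfect fifth.

perfect fifth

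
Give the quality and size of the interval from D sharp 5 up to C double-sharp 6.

D to C spans seven letter names (D-E-F-G-A-B-C): a seventh.
D#5 to C##6 is 11 semitones, matching the major seventh exactly, so the quality is major.

M7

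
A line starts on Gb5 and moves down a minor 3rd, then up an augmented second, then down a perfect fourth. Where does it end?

A minor third down from Gb5 is Eb5.
An augmented second up from Eb5 is F#5.
A perfect fourth down from F#5 is C#5.

C#5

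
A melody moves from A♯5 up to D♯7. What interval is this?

A to D spans four letter names (A-B-C-D), plus an octave, so the interval is some kind of eleventh.
The perfect eleventh spans 17 semitones, and A#5 to D#7 is exactly 17 semitones — so this is a perfect eleventh.
(Equivalently, a compound perfect fourth: a perfect fourth plus an octave.)

perfect eleventh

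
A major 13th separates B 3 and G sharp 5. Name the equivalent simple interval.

M6

Each octave removed subtracts seven from the number: 13 − 7 = 6.
Quality carries through unchanged, so the simple form is a major sixth.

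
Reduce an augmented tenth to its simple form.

A3

Take out an octave (7 from the number): 10 − 7 = 3.
Quality carries through unchanged, so the simple form is an augmented third.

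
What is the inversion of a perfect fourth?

The rule of nine gives the new number: 9 − 4 = 5, so a fourth becomes a fifth.
Quality inverts too: perfect stays perfect. That makes the inversion a perfect fifth.

perfect fifth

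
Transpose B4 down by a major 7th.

Counting seven letter names down from B lands on C.
A major seventh is 11 semitones; 11 semitones down from B4 gives C4.

C4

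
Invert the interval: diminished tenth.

augmented sixth

First reduce the compound diminished tenth to its simple form, a diminished third.
The rule of nine gives the new number: 9 − 3 = 6, so a third becomes a sixth.
And diminished becomes augmented under inversion, so we get an augmented sixth.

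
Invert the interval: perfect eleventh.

perfect 5th

First reduce the compound perfect eleventh to its simple form, a perfect fourth.
Interval numbers invert to sum to nine: 4 + 5 = 9, so a fourth inverts to a fifth.
And perfect stays perfect under inversion, so we get a perfect fifth.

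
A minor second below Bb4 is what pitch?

A4

The second takes the letter from B down to A.
A minor second is 1 semitone; 1 semitone down from Bb4 gives A4.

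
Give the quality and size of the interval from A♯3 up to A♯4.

A to A is the same letter name, plus an octave, so the interval is some kind of octave.
The perfect octave spans 12 semitones, and A#3 to A#4 is exactly 12 semitones — so this is a perfect octave.

perfect octave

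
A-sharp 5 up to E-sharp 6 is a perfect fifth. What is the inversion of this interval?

perfect fourth

The rule of nine gives the new number: 9 − 5 = 4, so a fifth becomes a fourth.
The quality also flips — perfect stays perfect — giving a perfect fourth.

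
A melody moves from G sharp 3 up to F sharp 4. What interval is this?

minor 7th

G to F spans seven letter names (G-A-B-C-D-E-F) — that makes it a seventh of some quality.
At 10 semitones, G#3→F#4 falls one short of a major seventh: minor.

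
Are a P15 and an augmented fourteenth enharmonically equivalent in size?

Yes

A perfect fifteenth = 24 semitones = an augmented fourteenth; enharmonically equal.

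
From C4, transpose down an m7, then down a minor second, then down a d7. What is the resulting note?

A minor seventh down from C4 is D3.
A minor second down from D3 is C#3.
A diminished seventh down from C#3 is D##2.

D##2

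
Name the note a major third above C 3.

Counting three letter names up from C lands on E.
A major third spans 4 semitones, so from C3 the target pitch is E3.

E 3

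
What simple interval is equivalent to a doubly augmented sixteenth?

doubly augmented second

Each octave removed subtracts seven from the number: 16 − 14 = 2.
Quality carries through unchanged, so the simple form is a doubly augmented second.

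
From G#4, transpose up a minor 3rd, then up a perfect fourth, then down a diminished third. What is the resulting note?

C##5

A minor third up from G#4 is B4.
Up a perfect fourth from B4: E5 (5 semitones up).
Down a diminished third from E5: C##5 (2 semitones down).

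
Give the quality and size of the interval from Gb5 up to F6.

G to F spans seven letter names (G-A-B-C-D-E-F): a seventh.
The major seventh spans 11 semitones, and Gb5 to F6 is exactly 11 semitones — so this is a major seventh.

major 7th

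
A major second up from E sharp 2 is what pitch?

F double-sharp 2

The second takes the letter from E up to F.
A major second spans 2 semitones, so from E#2 the target pitch is F##2.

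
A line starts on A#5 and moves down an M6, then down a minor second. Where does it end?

B#4

Down a major sixth from A#5: C#5 (9 semitones down).
Down a minor second from C#5: B#4 (1 semitone down).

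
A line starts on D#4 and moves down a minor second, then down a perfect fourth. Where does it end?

D#4 down a minor second → C##4 (1 semitone).
C##4 down a perfect fourth → G##3 (5 semitones).

G##3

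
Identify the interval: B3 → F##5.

B to F spans five letter names (B-C-D-E-F), plus an octave — that makes it a twelfth of some quality.
B3 to F##5 spans 20 semitones — one semitone wider than the perfect twelfth (19) — giving an augmented twelfth.
(Equivalently, a compound augmented fifth: an augmented fifth plus an octave.)

augmented twelfth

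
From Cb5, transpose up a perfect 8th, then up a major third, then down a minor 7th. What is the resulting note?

Cb5 up a perfect octave → Cb6 (12 semitones).
Cb6 up a major third → Eb6 (4 semitones).
Eb6 down a minor seventh → F5 (10 semitones).

F5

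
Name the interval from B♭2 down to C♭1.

Descending from Bb2 to Cb1 is the same interval as ascending Cb1 to Bb2.
C to B spans seven letter names (C-D-E-F-G-A-B), plus an octave — that makes it a fourteenth of some quality.
Counting semitones, Cb1→Bb2 is 23, which is the major fourteenth.
(Equivalently, a compound major seventh: a major seventh plus an octave.)

M14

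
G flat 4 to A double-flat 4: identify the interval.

G to A spans two letter names (G-A) — that makes it a second of some quality.
A major second would be 2 semitones, but Gb4 to Abb4 is 1 — one semitone narrower, making it a minor second.

minor 2nd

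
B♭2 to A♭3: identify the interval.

B to A spans seven letter names (B-C-D-E-F-G-A): a seventh.
A major seventh would be 11 semitones, but Bb2 to Ab3 is 10 — one semitone narrower, making it a minor seventh.

minor 7th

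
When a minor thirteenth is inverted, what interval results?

M3

First reduce the compound minor thirteenth to its simple form, a minor sixth.
Inverted interval numbers add to nine, so a sixth pairs with a third (6 + 3 = 9).
And minor becomes major under inversion, so we get a major third.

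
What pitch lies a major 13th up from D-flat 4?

B-flat 5

The thirteenth's letter: D up six letter names plus an octave → B.
A major thirteenth is 21 semitones; 21 semitones up from Db4 gives Bb5.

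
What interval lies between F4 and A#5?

F to A spans three letter names (F-G-A), plus an octave, so the interval is some kind of tenth.
The major tenth is 16 semitones; here we have 17, one semitone wider: augmented.
(Equivalently, a compound augmented third: an augmented third plus an octave.)

augmented tenth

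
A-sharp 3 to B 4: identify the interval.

minor ninth

A to B spans two letter names (A-B), plus an octave, so the interval is some kind of ninth.
A major ninth would be 14 semitones, but A#3 to B4 is 13 — one semitone narrower, making it a minor ninth.
(Equivalently, a compound minor second: a minor second plus an octave.)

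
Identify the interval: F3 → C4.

perfect fifth

F to C spans five letter names (F-G-A-B-C) — that makes it a fifth of some quality.
F3 to C4 is 7 semitones, matching the perfect fifth exactly, so the quality is perfect.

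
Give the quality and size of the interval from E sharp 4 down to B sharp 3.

P4

Descending from E#4 to B#3 is the same interval as ascending B#3 to E#4.
B to E spans four letter names (B-C-D-E), so the interval is some kind of fourth.
B#3 to E#4 is 5 semitones, matching the perfect fourth exactly, so the quality is perfect.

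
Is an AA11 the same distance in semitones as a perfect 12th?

Yes

A doubly augmented eleventh spans 19 semitones, and a perfect twelfth also spans 19 semitones — they're enharmonic.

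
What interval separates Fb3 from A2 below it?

diminished sixth

Descending from Fb3 to A2 is the same interval as ascending A2 to Fb3.
A to F spans six letter names (A-B-C-D-E-F), so the interval is some kind of sixth.
A2 to Fb3 spans 7 semitones — two semitones narrower than the major sixth (9) — giving a diminished sixth.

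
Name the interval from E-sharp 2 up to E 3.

E to E is the same letter name, plus an octave — that makes it an octave of some quality.
E#2 to E3 spans 11 semitones — one semitone narrower than the perfect octave (12) — giving a diminished octave.

diminished 8th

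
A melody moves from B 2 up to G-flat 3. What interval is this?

B to G spans six letter names (B-C-D-E-F-G), so the interval is some kind of sixth.
The major sixth is 9 semitones; here we have 7, two semitones narrower: diminished.

diminished sixth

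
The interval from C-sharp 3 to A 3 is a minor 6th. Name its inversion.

The rule of nine gives the new number: 9 − 6 = 3, so a sixth becomes a third.
Quality inverts too: minor becomes major. That makes the inversion a major third.

major third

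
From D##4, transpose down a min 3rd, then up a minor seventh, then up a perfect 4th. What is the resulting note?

A minor third down from D##4 is B##3.
B##3 up a minor seventh → A##4 (10 semitones).
A perfect fourth up from A##4 is D##5.

D##5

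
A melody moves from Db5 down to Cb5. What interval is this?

Descending from Db5 to Cb5 is the same interval as ascending Cb5 to Db5.
C to D spans two letter names (C-D): a second.
Counting semitones, Cb5→Db5 is 2, which is the major second.

major 2nd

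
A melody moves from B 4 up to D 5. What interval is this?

B to D spans three letter names (B-C-D), so the interval is some kind of third.
At 3 semitones, B4→D5 falls one short of a major third: minor.

minor third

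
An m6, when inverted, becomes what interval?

major 3rd

The rule of nine gives the new number: 9 − 6 = 3, so a sixth becomes a third.
Quality inverts too: minor becomes major. That makes the inversion a major third.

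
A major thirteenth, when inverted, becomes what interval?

First reduce the compound major thirteenth to its simple form, a major sixth.
The rule of nine gives the new number: 9 − 6 = 3, so a sixth becomes a third.
The quality also flips — major becomes minor — giving a minor third.

minor third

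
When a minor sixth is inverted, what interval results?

Inverted interval numbers add to nine, so a sixth pairs with a third (6 + 3 = 9).
And minor becomes major under inversion, so we get a major third.

major third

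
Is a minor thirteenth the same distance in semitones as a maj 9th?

A minor thirteenth spans 20 semitones; a major ninth spans 14 semitones. They differ by 6.

No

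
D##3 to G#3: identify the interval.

D to G spans four letter names (D-E-F-G): a fourth.
A perfect fourth would be 5 semitones; D##3 to G#3 is 4, one semitone narrower, so the interval is diminished.

diminished 4th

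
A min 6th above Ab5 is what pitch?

Fb6

Six letter names up from A: F.
A minor sixth spans 8 semitones, so from Ab5 the target pitch is Fb6.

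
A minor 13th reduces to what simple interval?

minor sixth

Take out an octave (7 from the number): 13 − 7 = 6.
That makes a minor thirteenth a compound minor sixth — an octave plus a minor sixth.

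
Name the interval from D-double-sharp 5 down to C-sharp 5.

A2

Descending from D##5 to C#5 is the same interval as ascending C#5 to D##5.
C to D spans two letter names (C-D): a second.
The major second is 2 semitones; here we have 3, one semitone wider: augmented.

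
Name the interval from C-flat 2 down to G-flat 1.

Descending from Cb2 to Gb1 is the same interval as ascending Gb1 to Cb2.
G to C spans four letter names (G-A-B-C), so the interval is some kind of fourth.
Gb1 to Cb2 is 5 semitones, matching the perfect fourth exactly, so the quality is perfect.

P4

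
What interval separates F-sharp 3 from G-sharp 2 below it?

minor seventh

Descending from F#3 to G#2 is the same interval as ascending G#2 to F#3.
G to F spans seven letter names (G-A-B-C-D-E-F): a seventh.
At 10 semitones, G#2→F#3 falls one short of a major seventh: minor.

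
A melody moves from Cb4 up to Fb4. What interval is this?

perfect fourth

C to F spans four letter names (C-D-E-F): a fourth.
The perfect fourth spans 5 semitones, and Cb4 to Fb4 is exactly 5 semitones — so this is a perfect fourth.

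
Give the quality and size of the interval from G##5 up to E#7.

G to E spans six letter names (G-A-B-C-D-E), plus an octave — that makes it a thirteenth of some quality.
G##5 to E#7 is 20 semitones, a half step short of the major thirteenth (21), so this is minor.
(Equivalently, a compound minor sixth: a minor sixth plus an octave.)

minor thirteenth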